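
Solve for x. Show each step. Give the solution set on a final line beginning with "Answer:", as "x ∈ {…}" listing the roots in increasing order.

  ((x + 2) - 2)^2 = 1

Step 1. [((x + 2) - 2)^2 = 1] 1 ≥ 0, LHS is (·)² — take ±√. So sqrt: (x + 2) - 2 = 1 or -1.
Step 2. [(x + 2) - 2 = 1 or -1] the outer -2 inverts by adding 2 ⇒ sub: x + 2 = 3 or 1.
Step 3. [x + 2 = 3 or 1] 2 comes off first (subtract 2) ⇒ sub: x = 1 or -1.

Answer: x ∈ {-1, 1}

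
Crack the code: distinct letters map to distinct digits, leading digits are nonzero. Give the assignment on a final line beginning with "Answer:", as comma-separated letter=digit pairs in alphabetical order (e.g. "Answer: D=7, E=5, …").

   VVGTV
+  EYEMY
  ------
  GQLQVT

Step 1. [G] the sum has 6 digits but both addends have 5; that extra leading digit G is the final carry, namely 1 ⇒ G=1.
Step 2. [col 1: V + Y ≡ T (mod 10)] V=2 is one option consistent with column 1 (V + Y ≡ T (mod 10), carry-in 0) — take it ⇒ V=2.
Step 3. [col 1: V + Y ≡ T (mod 10)] no forcing yet in column 1 (carry-in 0); Y=3 is free and consistent — try it, so Y=3.
Step 4. [col 1: V + Y ≡ T (mod 10)] in column 1 we have V+Y≡T with carry-in 0; given V=2, Y=3 and digits 1,2,3 already taken and all letters distinct, that pins T to 5. So T=5.
Step 5. [col 2: T + M ≡ V (mod 10)] from column 2 (T=5, V=2, carry-in 0, digits 1,2,3,5 already taken and all letters distinct): M must equal 7, so M=7.
Step 6. [col 3: G + E ≡ Q (mod 10)] column 3 (G + E ≡ Q (mod 10), carry-in 1) doesn't pin E yet; pick E=8 and continue ⇒ E=8.
Step 7. [col 3: G + E ≡ Q (mod 10)] in column 3 we have G+E≡Q with carry-in 1; given G=1, E=8 and digits 1,2,3,5,7,8 already taken and all letters distinct, that pins Q to 0 ⇒ Q=0.
Step 8. [col 4: V + Y ≡ L (mod 10)] column 4: given V=2, Y=3, carry-in 1, and digits 0,1,2,3,5,7,8 already taken and all letters distinct, V+Y≡L (mod 10) forces L=6. So L=6.

Answer: E=8, G=1, L=6, M=7, Q=0, T=5, V=2, Y=3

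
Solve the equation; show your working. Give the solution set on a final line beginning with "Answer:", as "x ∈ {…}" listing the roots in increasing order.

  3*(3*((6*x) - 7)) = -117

Step 1. [3*(3*((6*x) - 7)) = -117] divide by the outer 3, so div: 3*((6*x) - 7) = -39.
Step 2. [3*((6*x) - 7) = -39] LHS = 3·(…); ÷3 both sides, so div: (6*x) - 7 = -13.
Step 3. [(6*x) - 7 = -13] peel the -7: add 7 from each side ⇒ sub: 6*x = -6.
Step 4. [6*x = -6] 6 out front; divide by 6, so div: x = -1.

Answer: x ∈ {-1}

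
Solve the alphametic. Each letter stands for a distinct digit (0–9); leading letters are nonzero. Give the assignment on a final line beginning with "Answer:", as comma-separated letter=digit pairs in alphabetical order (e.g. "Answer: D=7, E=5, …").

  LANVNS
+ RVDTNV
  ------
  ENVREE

Step 1. [col 1: S + V ≡ E (mod 10)] column 1 (S + V ≡ E (mod 10), carry-in 0) doesn't pin E yet; pick E=6 and continue, so E=6.
Step 2. [col 1: S + V ≡ E (mod 10)] no forcing yet in column 1 (carry-in 0); S=4 is free and consistent — try it. So S=4.
Step 3. [col 1: S + V ≡ E (mod 10)] in column 1 we have S+V≡E with carry-in 0; given S=4, E=6 and digits 4,6 already taken and all letters distinct, that pins V to 2. So V=2.
Step 4. [col 2: N + N ≡ E (mod 10)] no forcing yet in column 2 (carry-in 0); N=3 is free and consistent — try it. So N=3.
Step 5. [col 3: V + T ≡ R (mod 10)] no forcing yet in column 3 (carry-in 0); T=9 is free and consistent — try it ⇒ T=9.
Step 6. [col 3: V + T ≡ R (mod 10)] in column 3 we have V+T≡R with carry-in 0; given V=2, T=9 and digits 2,3,4,6,9 already taken and all letters distinct, that pins R to 1 ⇒ R=1.
Step 7. [col 4: N + D ≡ V (mod 10)] in column 4 we have N+D≡V with carry-in 1; given N=3, V=2 and digits 1,2,3,4,6,9 already taken and all letters distinct, that pins D to 8, so D=8.
Step 8. [col 5: A + V ≡ N (mod 10)] from column 5 (V=2, N=3, carry-in 1, digits 1,2,3,4,6,8,9 already taken and all letters distinct): A must equal 0 ⇒ A=0.
Step 9. [col 6: L + R ≡ E (mod 10)] column 6 reads L+R+carry(0)=E with R=1, E=6; with digits 0,1,2,3,4,6,8,9 already taken and all letters distinct, the only value for L is 5, so L=5.

Answer: A=0, D=8, E=6, L=5, N=3, R=1, S=4, T=9, V=2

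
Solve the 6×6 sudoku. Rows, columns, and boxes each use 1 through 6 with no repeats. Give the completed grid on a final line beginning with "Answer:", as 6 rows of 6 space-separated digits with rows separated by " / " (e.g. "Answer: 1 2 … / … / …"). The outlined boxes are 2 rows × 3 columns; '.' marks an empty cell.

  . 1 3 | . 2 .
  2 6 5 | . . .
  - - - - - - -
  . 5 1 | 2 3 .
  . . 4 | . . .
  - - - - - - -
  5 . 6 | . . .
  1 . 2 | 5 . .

Step 1. [r3c6∈{4,6}] in row 3, 4 fits only at r3c6 ⇒ r3c6=4.
Step 2. [r4c5∈{1,5,6}] col 5 places 5 nowhere but r4c5. So r4c5=5.
Step 3. [r4c1∈{3,6}] in col 1, 3 fits only at r4c1, so r4c1=3.
Step 4. [r6c5∈{4,6}] in col 5, 6 fits only at r6c5. So r6c5=6.
Step 5. [r6c6∈{3}] r6c6's peers cover all but 3 ⇒ r6c6=3.
Step 6. [r2c6∈{1}] r2c6 is down to just 1. So r2c6=1.
Step 7. [r2c5∈{4}] only 4 remains possible at r2c5. So r2c5=4.
Step 8. [r4c6∈{6}] r4c6 is down to just 6 ⇒ r4c6=6.
Step 9. [r5c4∈{1,4}] across col 4, 4 lands solely at r5c4 ⇒ r5c4=4.
Step 10. [r2c4∈{3}] r2c4's peers cover all but 3. So r2c4=3.
Step 11. [r1c1∈{4}] r1c1 has the single candidate 4, so r1c1=4.
Step 12. [r4c2∈{2}] nothing but 2 survives at r4c2, so r4c2=2.
Step 13. [r1c6∈{5}] nothing but 5 survives at r1c6. So r1c6=5.
Step 14. [r3c1∈{6}] r3c1 is down to just 6 ⇒ r3c1=6.
Step 15. [r1c4∈{6}] nothing but 6 survives at r1c4. So r1c4=6.
Step 16. [r6c2∈{4}] r6c2 has the single candidate 4, so r6c2=4.
Step 17. [r5c2∈{3}] r5c2's peers cover all but 3 ⇒ r5c2=3.
Step 18. [r5c6∈{2}] nothing but 2 survives at r5c6. So r5c6=2.
Step 19. [r4c4∈{1}] r4c4 has the single candidate 1 ⇒ r4c4=1.
Step 20. [r5c5∈{1}] r5c5 has the single candidate 1, so r5c5=1.

Answer: 4 1 3 6 2 5 / 2 6 5 3 4 1 / 6 5 1 2 3 4 / 3 2 4 1 5 6 / 5 3 6 4 1 2 / 1 4 2 5 6 3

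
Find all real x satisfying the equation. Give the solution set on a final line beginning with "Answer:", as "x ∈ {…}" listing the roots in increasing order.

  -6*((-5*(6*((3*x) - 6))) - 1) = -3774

Step 1. [-6*((-5*(6*((3*x) - 6))) - 1) = -3774] leading coefficient -6: divide by -6, so div: (-5*(6*((3*x) - 6))) - 1 = 629.
Step 2. [(-5*(6*((3*x) - 6))) - 1 = 629] add 1: x sits inside (… - 1). So sub: -5*(6*((3*x) - 6)) = 630.
Step 3. [-5*(6*((3*x) - 6)) = 630] -5 out front; divide by -5, so div: 6*((3*x) - 6) = -126.
Step 4. [6*((3*x) - 6) = -126] leading coefficient 6: divide by 6, so div: (3*x) - 6 = -21.
Step 5. [(3*x) - 6 = -21] 3 | LHS and 3 | -21: pull 3 out, so factor: x - 2 = -7.
Step 6. [x - 2 = -7] -2 is outermost — add 2 both sides ⇒ sub: x = -5.

Answer: x ∈ {-5}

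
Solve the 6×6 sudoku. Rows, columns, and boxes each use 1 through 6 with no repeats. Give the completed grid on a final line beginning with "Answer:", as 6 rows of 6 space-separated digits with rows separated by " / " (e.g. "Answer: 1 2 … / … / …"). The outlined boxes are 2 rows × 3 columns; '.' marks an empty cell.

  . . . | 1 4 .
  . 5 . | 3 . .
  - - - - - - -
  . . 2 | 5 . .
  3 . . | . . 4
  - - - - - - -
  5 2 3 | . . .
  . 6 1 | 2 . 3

Step 1. [r1c3∈{6}] only 6 remains possible at r1c3. So r1c3=6.
Step 2. [r3c1∈{1,4,6}] across col 1, 6 lands solely at r3c1, so r3c1=6.
Step 3. [r3c6∈{1}] r3c6 has the single candidate 1 ⇒ r3c6=1.
Step 4. [r5c6∈{6}] only 6 remains possible at r5c6. So r5c6=6.
Step 5. [r2c6∈{2}] r2c6 has the single candidate 2, so r2c6=2.
Step 6. [r2c5∈{6}] nothing but 6 survives at r2c5, so r2c5=6.
Step 7. [r2c3∈{4}] nothing but 4 survives at r2c3. So r2c3=4.
Step 8. [r6c1∈{4}] r6c1 has the single candidate 4. So r6c1=4.
Step 9. [r5c5∈{1}] r5c5 is down to just 1, so r5c5=1.
Step 10. [r2c1∈{1}] nothing but 1 survives at r2c1. So r2c1=1.
Step 11. [r1c1∈{2}] only 2 remains possible at r1c1. So r1c1=2.
Step 12. [r5c4∈{4}] r5c4's peers cover all but 4. So r5c4=4.
Step 13. [r1c6∈{5}] only 5 remains possible at r1c6. So r1c6=5.
Step 14. [r6c5∈{5}] nothing but 5 survives at r6c5. So r6c5=5.
Step 15. [r4c2∈{1}] r4c2 has the single candidate 1, so r4c2=1.
Step 16. [r4c4∈{6}] r4c4 is down to just 6, so r4c4=6.
Step 17. [r3c2∈{4}] r3c2 has the single candidate 4. So r3c2=4.
Step 18. [r3c5∈{3}] r3c5 is down to just 3 ⇒ r3c5=3.
Step 19. [r4c3∈{5}] only 5 remains possible at r4c3 ⇒ r4c3=5.
Step 20. [r4c5∈{2}] nothing but 2 survives at r4c5. So r4c5=2.
Step 21. [r1c2∈{3}] r1c2 is down to just 3. So r1c2=3.

Answer: 2 3 6 1 4 5 / 1 5 4 3 6 2 / 6 4 2 5 3 1 / 3 1 5 6 2 4 / 5 2 3 4 1 6 / 4 6 1 2 5 3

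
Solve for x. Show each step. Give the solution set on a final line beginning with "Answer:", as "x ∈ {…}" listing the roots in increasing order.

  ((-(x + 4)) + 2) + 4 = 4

Step 1. [((-(x + 4)) + 2) + 4 = 4] peel the +4: subtract 4 from each side ⇒ sub: (-(x + 4)) + 2 = 0.
Step 2. [(-(x + 4)) + 2 = 0] 2 comes off first (subtract 2), so sub: -(x + 4) = -2.
Step 3. [-(x + 4) = -2] flip signs both sides. So neg: x + 4 = 2.
Step 4. [x + 4 = 2] 4 comes off first (subtract 4). So sub: x = -2.

Answer: x ∈ {-2}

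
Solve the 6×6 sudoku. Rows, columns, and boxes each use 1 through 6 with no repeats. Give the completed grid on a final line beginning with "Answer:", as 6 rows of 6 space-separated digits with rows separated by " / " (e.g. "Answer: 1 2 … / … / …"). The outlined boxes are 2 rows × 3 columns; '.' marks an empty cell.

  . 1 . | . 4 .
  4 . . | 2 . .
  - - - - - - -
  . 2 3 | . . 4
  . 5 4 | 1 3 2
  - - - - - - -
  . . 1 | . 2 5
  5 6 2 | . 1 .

Step 1. [r6c6∈{3}] r6c6 has the single candidate 3 ⇒ r6c6=3.
Step 2. [r1c6∈{6}] nothing but 6 survives at r1c6 ⇒ r1c6=6.
Step 3. [r2c5∈{5}] r2c5 has the single candidate 5. So r2c5=5.
Step 4. [r3c5∈{6}] nothing but 6 survives at r3c5, so r3c5=6.
Step 5. [r2c2∈{3}] r2c2's peers cover all but 3, so r2c2=3.
Step 6. [r5c4∈{4,6}] row 5 places 6 nowhere but r5c4, so r5c4=6.
Step 7. [r5c1∈{3}] r5c1 has the single candidate 3, so r5c1=3.
Step 8. [r6c4∈{4}] nothing but 4 survives at r6c4 ⇒ r6c4=4.
Step 9. [r1c1∈{2}] r1c1 is down to just 2, so r1c1=2.
Step 10. [r2c6∈{1}] r2c6's peers cover all but 1 ⇒ r2c6=1.
Step 11. [r1c3∈{5}] r1c3 has the single candidate 5, so r1c3=5.
Step 12. [r3c1∈{1}] r3c1's peers cover all but 1 ⇒ r3c1=1.
Step 13. [r5c2∈{4}] r5c2's peers cover all but 4. So r5c2=4.
Step 14. [r2c3∈{6}] r2c3 has the single candidate 6 ⇒ r2c3=6.
Step 15. [r3c4∈{5}] r3c4 has the single candidate 5 ⇒ r3c4=5.
Step 16. [r4c1∈{6}] r4c1 is down to just 6, so r4c1=6.
Step 17. [r1c4∈{3}] nothing but 3 survives at r1c4, so r1c4=3.

Answer: 2 1 5 3 4 6 / 4 3 6 2 5 1 / 1 2 3 5 6 4 / 6 5 4 1 3 2 / 3 4 1 6 2 5 / 5 6 2 4 1 3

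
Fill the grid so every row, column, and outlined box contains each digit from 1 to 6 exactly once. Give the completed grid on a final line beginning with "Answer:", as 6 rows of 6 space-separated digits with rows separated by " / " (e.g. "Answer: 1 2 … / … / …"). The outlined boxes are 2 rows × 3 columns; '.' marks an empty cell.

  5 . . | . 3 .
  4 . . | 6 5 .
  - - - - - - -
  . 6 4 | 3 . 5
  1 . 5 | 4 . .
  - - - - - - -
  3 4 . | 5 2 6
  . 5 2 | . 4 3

Step 1. [r1c4∈{1,2}] col 4 places 2 nowhere but r1c4. So r1c4=2.
Step 2. [r1c2∈{1}] nothing but 1 survives at r1c2. So r1c2=1.
Step 3. [r2c2∈{2,3}] r2c2 is the only open cell in row 2 admitting 2. So r2c2=2.
Step 4. [r4c5∈{6}] only 6 remains possible at r4c5. So r4c5=6.
Step 5. [r1c6∈{4}] r1c6 is down to just 4. So r1c6=4.
Step 6. [r3c1∈{2}] r3c1 is down to just 2, so r3c1=2.
Step 7. [r1c3∈{6}] r1c3's peers cover all but 6, so r1c3=6.
Step 8. [r5c3∈{1}] r5c3's peers cover all but 1. So r5c3=1.
Step 9. [r4c6∈{2}] nothing but 2 survives at r4c6, so r4c6=2.
Step 10. [r6c1∈{6}] r6c1 has the single candidate 6 ⇒ r6c1=6.
Step 11. [r6c4∈{1}] nothing but 1 survives at r6c4, so r6c4=1.
Step 12. [r3c5∈{1}] r3c5 has the single candidate 1, so r3c5=1.
Step 13. [r2c3∈{3}] r2c3 is down to just 3 ⇒ r2c3=3.
Step 14. [r2c6∈{1}] r2c6's peers cover all but 1, so r2c6=1.
Step 15. [r4c2∈{3}] r4c2 is down to just 3, so r4c2=3.

Answer: 5 1 6 2 3 4 / 4 2 3 6 5 1 / 2 6 4 3 1 5 / 1 3 5 4 6 2 / 3 4 1 5 2 6 / 6 5 2 1 4 3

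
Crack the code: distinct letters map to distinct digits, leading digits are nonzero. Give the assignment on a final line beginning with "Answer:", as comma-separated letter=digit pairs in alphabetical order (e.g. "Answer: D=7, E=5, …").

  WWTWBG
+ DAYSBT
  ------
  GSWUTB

Step 1. [col 1: G + T ≡ B (mod 10)] T=5 is one option consistent with column 1 (G + T ≡ B (mod 10), carry-in 0) — take it ⇒ T=5.
Step 2. [col 1: G + T ≡ B (mod 10)] several values work for B in column 1 (G + T ≡ B (mod 10), carry-in 0); try B=2, so B=2.
Step 3. [col 1: G + T ≡ B (mod 10)] column 1: given T=5, B=2, carry-in 0, and digits 2,5 already taken and all letters distinct, G+T≡B (mod 10) forces G=7. So G=7.
Step 4. [col 3: W + S ≡ U (mod 10)] U=0 is one option consistent with column 3 (W + S ≡ U (mod 10), carry-in 0) — take it ⇒ U=0.
Step 5. [col 3: W + S ≡ U (mod 10)] no forcing yet in column 3 (carry-in 0); S=6 is free and consistent — try it. So S=6.
Step 6. [col 3: W + S ≡ U (mod 10)] column 3: given S=6, U=0, carry-in 0, and digits 0,2,5,6,7 already taken and all letters distinct, W+S≡U (mod 10) forces W=4. So W=4.
Step 7. [col 4: T + Y ≡ W (mod 10)] column 4 reads T+Y+carry(1)=W with T=5, W=4; with digits 0,2,4,5,6,7 already taken and all letters distinct, the only value for Y is 8, so Y=8.
Step 8. [col 5: W + A ≡ S (mod 10)] column 5: given W=4, S=6, carry-in 1, and digits 0,2,4,5,6,7,8 already taken and all letters distinct, W+A≡S (mod 10) forces A=1 ⇒ A=1.
Step 9. [col 6: W + D ≡ G (mod 10)] column 6 reads W+D+carry(0)=G with W=4, G=7; with digits 0,1,2,4,5,6,7,8 already taken and all letters distinct, the only value for D is 3 ⇒ D=3.

Answer: A=1, B=2, D=3, G=7, S=6, T=5, U=0, W=4, Y=8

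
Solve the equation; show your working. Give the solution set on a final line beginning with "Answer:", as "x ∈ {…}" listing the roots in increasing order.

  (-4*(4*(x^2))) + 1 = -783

Step 1. [(-4*(4*(x^2))) + 1 = -783] peel the +1: subtract 1 from each side, so sub: -4*(4*(x^2)) = -784.
Step 2. [-4*(4*(x^2)) = -784] divide by the outer -4, so div: 4*(x^2) = 196.
Step 3. [4*(x^2) = 196] 4 out front; divide by 4 ⇒ div: x^2 = 49.
Step 4. [x^2 = 49] LHS squared, RHS 49 ≥ 0: apply √ (±) ⇒ sqrt: x = 7 or -7.

Answer: x ∈ {-7, 7}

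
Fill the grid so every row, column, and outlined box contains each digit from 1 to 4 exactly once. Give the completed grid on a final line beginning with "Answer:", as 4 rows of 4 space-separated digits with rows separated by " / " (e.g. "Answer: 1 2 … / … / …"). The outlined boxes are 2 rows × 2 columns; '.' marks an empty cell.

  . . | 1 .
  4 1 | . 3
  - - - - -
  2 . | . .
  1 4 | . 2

Step 1. [r3c3∈{3,4}] r3c3 is the only open cell in col 3 admitting 4 ⇒ r3c3=4.
Step 2. [r3c2∈{3}] r3c2 has the single candidate 3, so r3c2=3.
Step 3. [r3c4∈{1}] only 1 remains possible at r3c4, so r3c4=1.
Step 4. [r1c2∈{2}] r1c2 has the single candidate 2, so r1c2=2.
Step 5. [r1c1∈{3}] r1c1 has the single candidate 3 ⇒ r1c1=3.
Step 6. [r1c4∈{4}] only 4 remains possible at r1c4 ⇒ r1c4=4.
Step 7. [r2c3∈{2}] r2c3 is down to just 2. So r2c3=2.
Step 8. [r4c3∈{3}] r4c3 has the single candidate 3 ⇒ r4c3=3.

Answer: 3 2 1 4 / 4 1 2 3 / 2 3 4 1 / 1 4 3 2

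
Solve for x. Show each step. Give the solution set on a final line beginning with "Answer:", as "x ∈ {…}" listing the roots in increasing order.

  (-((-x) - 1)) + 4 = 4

Step 1. [(-((-x) - 1)) + 4 = 4] +4 is outermost — subtract 4 both sides ⇒ sub: -((-x) - 1) = 0.
Step 2. [-((-x) - 1) = 0] LHS negated; negate both sides, so neg: (-x) - 1 = 0.
Step 3. [(-x) - 1 = 0] 1 comes off first (add 1) ⇒ sub: -x = 1.
Step 4. [-x = 1] flip signs both sides ⇒ neg: x = -1.

Answer: x ∈ {-1}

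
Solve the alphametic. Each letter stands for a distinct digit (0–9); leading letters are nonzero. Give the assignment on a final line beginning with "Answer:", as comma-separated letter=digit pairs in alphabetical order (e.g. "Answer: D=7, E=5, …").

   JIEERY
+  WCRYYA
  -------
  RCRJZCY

Step 1. [col 1: Y + A ≡ Y (mod 10)] from column 1 (nothing yet, carry-in 0, all letters distinct, none taken yet): A must equal 0 ⇒ A=0.
Step 2. [col 1: Y + A ≡ Y (mod 10)] no forcing yet in column 1 (carry-in 0); Y=2 is free and consistent — try it, so Y=2.
Step 3. [col 2: R + Y ≡ C (mod 10)] column 2 (R + Y ≡ C (mod 10), carry-in 0) doesn't pin R yet; pick R=1 and continue. So R=1.
Step 4. [col 2: R + Y ≡ C (mod 10)] in column 2 we have R+Y≡C with carry-in 0; given R=1, Y=2 and digits 0,1,2 already taken and all letters distinct, that pins C to 3, so C=3.
Step 5. [col 3: E + Y ≡ Z (mod 10)] Z=6 is one option consistent with column 3 (E + Y ≡ Z (mod 10), carry-in 0) — take it. So Z=6.
Step 6. [col 3: E + Y ≡ Z (mod 10)] column 3 reads E+Y+carry(0)=Z with Y=2, Z=6; with digits 0,1,2,3,6 already taken and all letters distinct, the only value for E is 4 ⇒ E=4.
Step 7. [col 4: E + R ≡ J (mod 10)] in column 4 we have E+R≡J with carry-in 0; given E=4, R=1 and digits 0,1,2,3,4,6 already taken and all letters distinct, that pins J to 5. So J=5.
Step 8. [col 5: I + C ≡ R (mod 10)] in column 5 we have I+C≡R with carry-in 0; given C=3, R=1 and digits 0,1,2,3,4,5,6 already taken and all letters distinct, that pins I to 8. So I=8.
Step 9. [col 6: J + W ≡ C (mod 10)] column 6: given J=5, C=3, carry-in 1, and digits 0,1,2,3,4,5,6,8 already taken and all letters distinct, J+W≡C (mod 10) forces W=7 ⇒ W=7.

Answer: A=0, C=3, E=4, I=8, J=5, R=1, W=7, Y=2, Z=6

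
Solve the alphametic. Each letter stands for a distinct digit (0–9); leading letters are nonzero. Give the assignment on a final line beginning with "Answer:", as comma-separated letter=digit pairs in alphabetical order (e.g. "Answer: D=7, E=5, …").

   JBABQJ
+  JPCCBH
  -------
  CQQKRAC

Step 1. [col 1: J + H ≡ C (mod 10)] C=1 is one option consistent with column 1 (J + H ≡ C (mod 10), carry-in 0) — take it ⇒ C=1.
Step 2. [col 1: J + H ≡ C (mod 10)] column 1 (J + H ≡ C (mod 10), carry-in 0) doesn't pin H yet; pick H=4 and continue. So H=4.
Step 3. [col 1: J + H ≡ C (mod 10)] from column 1 (H=4, C=1, carry-in 0, digits 1,4 already taken and all letters distinct): J must equal 7. So J=7.
Step 4. [col 2: Q + B ≡ A (mod 10)] column 2 (Q + B ≡ A (mod 10), carry-in 1) doesn't pin Q yet; pick Q=5 and continue ⇒ Q=5.
Step 5. [col 2: Q + B ≡ A (mod 10)] several values work for A in column 2 (Q + B ≡ A (mod 10), carry-in 1); try A=2, so A=2.
Step 6. [col 2: Q + B ≡ A (mod 10)] column 2: given Q=5, A=2, carry-in 1, and digits 1,2,4,5,7 already taken and all letters distinct, Q+B≡A (mod 10) forces B=6. So B=6.
Step 7. [col 3: B + C ≡ R (mod 10)] in column 3 we have B+C≡R with carry-in 1; given B=6, C=1 and digits 1,2,4,5,6,7 already taken and all letters distinct, that pins R to 8 ⇒ R=8.
Step 8. [col 4: A + C ≡ K (mod 10)] in column 4 we have A+C≡K with carry-in 0; given A=2, C=1 and digits 1,2,4,5,6,7,8 already taken and all letters distinct, that pins K to 3, so K=3.
Step 9. [col 5: B + P ≡ Q (mod 10)] column 5: given B=6, Q=5, carry-in 0, and digits 1,2,3,4,5,6,7,8 already taken and all letters distinct, B+P≡Q (mod 10) forces P=9, so P=9.

Answer: A=2, B=6, C=1, H=4, J=7, K=3, P=9, Q=5, R=8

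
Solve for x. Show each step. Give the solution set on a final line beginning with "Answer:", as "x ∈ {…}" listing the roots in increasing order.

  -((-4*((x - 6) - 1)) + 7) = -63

Step 1. [-((-4*((x - 6) - 1)) + 7) = -63] LHS negated; negate both sides, so neg: (-4*((x - 6) - 1)) + 7 = 63.
Step 2. [(-4*((x - 6) - 1)) + 7 = 63] subtract 7: x sits inside (… + 7), so sub: -4*((x - 6) - 1) = 56.
Step 3. [-4*((x - 6) - 1) = 56] -4·(inner) — divide through by -4. So div: (x - 6) - 1 = -14.
Step 4. [(x - 6) - 1 = -14] -1 is outermost — add 1 both sides, so sub: x - 6 = -13.
Step 5. [x - 6 = -13] peel the -6: add 6 from each side ⇒ sub: x = -7.

Answer: x ∈ {-7}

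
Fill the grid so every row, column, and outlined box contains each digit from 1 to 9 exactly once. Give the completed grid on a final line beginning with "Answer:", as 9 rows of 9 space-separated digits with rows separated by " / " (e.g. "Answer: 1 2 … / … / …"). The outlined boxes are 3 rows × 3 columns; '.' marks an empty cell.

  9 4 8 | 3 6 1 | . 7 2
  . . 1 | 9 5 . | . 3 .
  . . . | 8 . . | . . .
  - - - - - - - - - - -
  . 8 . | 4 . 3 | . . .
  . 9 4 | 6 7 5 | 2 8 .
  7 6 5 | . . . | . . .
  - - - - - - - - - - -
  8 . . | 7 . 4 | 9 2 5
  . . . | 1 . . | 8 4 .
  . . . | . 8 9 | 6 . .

Step 1. [r9c8∈{1}] r9c8 has the single candidate 1. So r9c8=1.
Step 2. [r6c8∈{9}] only 9 remains possible at r6c8. So r6c8=9.
Step 3. [r5c1∈{1,3}] across box 4, 3 lands solely at r5c1, so r5c1=3.
Step 4. [r4c3∈{2}] r4c3 is down to just 2, so r4c3=2.
Step 5. [r5c9∈{1}] nothing but 1 survives at r5c9 ⇒ r5c9=1.
Step 6. [r2c7∈{4}] only 4 remains possible at r2c7 ⇒ r2c7=4.
Step 7. [r7c3∈{3,6}] r7c3 is the only open cell in row 7 admitting 6, so r7c3=6.
Step 8. [r9c4∈{2,5}] in col 4, 5 fits only at r9c4. So r9c4=5.
Step 9. [r1c7∈{5}] r1c7 has the single candidate 5. So r1c7=5.
Step 10. [r3c8∈{6}] nothing but 6 survives at r3c8 ⇒ r3c8=6.
Step 11. [r6c4∈{2}] only 2 remains possible at r6c4 ⇒ r6c4=2.
Step 12. [r8c3∈{3,7,9}] row 8 places 9 nowhere but r8c3, so r8c3=9.
Step 13. [r7c5∈{3}] r7c5's peers cover all but 3. So r7c5=3.
Step 14. [r8c5∈{2}] r8c5 is down to just 2, so r8c5=2.
Step 15. [r8c1∈{5}] nothing but 5 survives at r8c1. So r8c1=5.
Step 16. [r3c1∈{2}] nothing but 2 survives at r3c1. So r3c1=2.
Step 17. [r2c2∈{7}] only 7 remains possible at r2c2, so r2c2=7.
Step 18. [r8c2∈{3}] r8c2 is down to just 3 ⇒ r8c2=3.
Step 19. [r9c9∈{3,7}] row 9 places 3 nowhere but r9c9. So r9c9=3.
Step 20. [r4c7∈{7}] r4c7 has the single candidate 7, so r4c7=7.
Step 21. [r4c1∈{1}] only 1 remains possible at r4c1 ⇒ r4c1=1.
Step 22. [r7c2∈{1}] r7c2 is down to just 1 ⇒ r7c2=1.
Step 23. [r6c6∈{8}] nothing but 8 survives at r6c6. So r6c6=8.
Step 24. [r4c5∈{9}] r4c5's peers cover all but 9 ⇒ r4c5=9.
Step 25. [r8c9∈{7}] r8c9 is down to just 7 ⇒ r8c9=7.
Step 26. [r9c1∈{4}] r9c1 is down to just 4. So r9c1=4.
Step 27. [r8c6∈{6}] only 6 remains possible at r8c6, so r8c6=6.
Step 28. [r3c3∈{3}] r3c3's peers cover all but 3, so r3c3=3.
Step 29. [r9c2∈{2}] r9c2 is down to just 2. So r9c2=2.
Step 30. [r2c6∈{2}] r2c6 is down to just 2, so r2c6=2.
Step 31. [r4c8∈{5}] r4c8 is down to just 5, so r4c8=5.
Step 32. [r3c2∈{5}] r3c2 has the single candidate 5, so r3c2=5.
Step 33. [r6c7∈{3}] nothing but 3 survives at r6c7. So r6c7=3.
Step 34. [r3c6∈{7}] only 7 remains possible at r3c6 ⇒ r3c6=7.
Step 35. [r3c7∈{1}] r3c7 has the single candidate 1 ⇒ r3c7=1.
Step 36. [r3c5∈{4}] r3c5's peers cover all but 4. So r3c5=4.
Step 37. [r6c9∈{4}] r6c9's peers cover all but 4 ⇒ r6c9=4.
Step 38. [r2c9∈{8}] r2c9 has the single candidate 8 ⇒ r2c9=8.
Step 39. [r6c5∈{1}] r6c5 is down to just 1 ⇒ r6c5=1.
Step 40. [r3c9∈{9}] nothing but 9 survives at r3c9 ⇒ r3c9=9.
Step 41. [r4c9∈{6}] r4c9's peers cover all but 6 ⇒ r4c9=6.
Step 42. [r2c1∈{6}] r2c1 has the single candidate 6, so r2c1=6.
Step 43. [r9c3∈{7}] r9c3 is down to just 7. So r9c3=7.

Answer: 9 4 8 3 6 1 5 7 2 / 6 7 1 9 5 2 4 3 8 / 2 5 3 8 4 7 1 6 9 / 1 8 2 4 9 3 7 5 6 / 3 9 4 6 7 5 2 8 1 / 7 6 5 2 1 8 3 9 4 / 8 1 6 7 3 4 9 2 5 / 5 3 9 1 2 6 8 4 7 / 4 2 7 5 8 9 6 1 3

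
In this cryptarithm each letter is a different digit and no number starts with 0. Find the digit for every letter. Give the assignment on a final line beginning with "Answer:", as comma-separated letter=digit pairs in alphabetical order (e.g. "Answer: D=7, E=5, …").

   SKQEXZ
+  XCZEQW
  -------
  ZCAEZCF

Step 1. [col 1: Z + W ≡ F (mod 10)] column 1 (Z + W ≡ F (mod 10), carry-in 0) doesn't pin W yet; pick W=3 and continue, so W=3.
Step 2. [col 1: Z + W ≡ F (mod 10)] column 1 (Z + W ≡ F (mod 10), carry-in 0) doesn't pin F yet; pick F=4 and continue. So F=4.
Step 3. [col 1: Z + W ≡ F (mod 10)] column 1: given W=3, F=4, carry-in 0, and digits 3,4 already taken and all letters distinct, Z+W≡F (mod 10) forces Z=1. So Z=1.
Step 4. [col 2: X + Q ≡ C (mod 10)] column 2 (X + Q ≡ C (mod 10), carry-in 0) doesn't pin X yet; pick X=7 and continue, so X=7.
Step 5. [col 2: X + Q ≡ C (mod 10)] no forcing yet in column 2 (carry-in 0); Q=9 is free and consistent — try it ⇒ Q=9.
Step 6. [col 2: X + Q ≡ C (mod 10)] from column 2 (X=7, Q=9, carry-in 0, digits 1,3,4,7,9 already taken and all letters distinct): C must equal 6, so C=6.
Step 7. [col 3: E + E ≡ Z (mod 10)] column 3 (E + E ≡ Z (mod 10), carry-in 1) doesn't pin E yet; pick E=0 and continue, so E=0.
Step 8. [col 5: K + C ≡ A (mod 10)] column 5 (K + C ≡ A (mod 10), carry-in 1) doesn't pin A yet; pick A=2 and continue, so A=2.
Step 9. [col 5: K + C ≡ A (mod 10)] from column 5 (C=6, A=2, carry-in 1, digits 0,1,2,3,4,6,7,9 already taken and all letters distinct): K must equal 5, so K=5.
Step 10. [col 6: S + X ≡ C (mod 10)] column 6: given X=7, C=6, carry-in 1, and digits 0,1,2,3,4,5,6,7,9 already taken and all letters distinct, S+X≡C (mod 10) forces S=8 ⇒ S=8.

Answer: A=2, C=6, E=0, F=4, K=5, Q=9, S=8, W=3, X=7, Z=1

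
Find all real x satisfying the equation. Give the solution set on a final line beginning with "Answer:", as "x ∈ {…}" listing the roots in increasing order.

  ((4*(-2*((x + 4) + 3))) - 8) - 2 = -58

Step 1. [((4*(-2*((x + 4) + 3))) - 8) - 2 = -58] peel the -2: add 2 from each side. So sub: (4*(-2*((x + 4) + 3))) - 8 = -56.
Step 2. [(4*(-2*((x + 4) + 3))) - 8 = -56] -8 is outermost — add 8 both sides ⇒ sub: 4*(-2*((x + 4) + 3)) = -48.
Step 3. [4*(-2*((x + 4) + 3)) = -48] 4·(inner) — divide through by 4 ⇒ div: -2*((x + 4) + 3) = -12.
Step 4. [-2*((x + 4) + 3) = -12] LHS = -2·(…); ÷-2 both sides, so div: (x + 4) + 3 = 6.
Step 5. [(x + 4) + 3 = 6] peel the +3: subtract 3 from each side. So sub: x + 4 = 3.
Step 6. [x + 4 = 3] 4 comes off first (subtract 4) ⇒ sub: x = -1.

Answer: x ∈ {-1}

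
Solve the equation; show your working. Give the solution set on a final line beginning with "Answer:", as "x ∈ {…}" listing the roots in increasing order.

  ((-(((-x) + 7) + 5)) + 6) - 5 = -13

Step 1. [((-(((-x) + 7) + 5)) + 6) - 5 = -13] 5 comes off first (add 5), so sub: (-(((-x) + 7) + 5)) + 6 = -8.
Step 2. [(-(((-x) + 7) + 5)) + 6 = -8] subtract 6: x sits inside (… + 6). So sub: -(((-x) + 7) + 5) = -14.
Step 3. [-(((-x) + 7) + 5) = -14] flip signs both sides ⇒ neg: ((-x) + 7) + 5 = 14.
Step 4. [((-x) + 7) + 5 = 14] the outer +5 inverts by subtracting 5. So sub: (-x) + 7 = 9.
Step 5. [(-x) + 7 = 9] 7 comes off first (subtract 7) ⇒ sub: -x = 2.
Step 6. [-x = 2] LHS negated; negate both sides, so neg: x = -2.

Answer: x ∈ {-2}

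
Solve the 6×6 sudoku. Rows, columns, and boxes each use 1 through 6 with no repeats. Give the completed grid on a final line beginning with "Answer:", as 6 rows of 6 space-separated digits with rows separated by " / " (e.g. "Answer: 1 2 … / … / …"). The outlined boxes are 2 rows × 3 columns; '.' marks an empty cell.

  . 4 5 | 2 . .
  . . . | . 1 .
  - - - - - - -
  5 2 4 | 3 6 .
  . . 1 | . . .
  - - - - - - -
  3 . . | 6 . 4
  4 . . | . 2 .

Step 1. [r6c6∈{1,3,5}] r6c6 is the only open cell in row 6 admitting 3, so r6c6=3.
Step 2. [r5c5∈{5}] nothing but 5 survives at r5c5. So r5c5=5.
Step 3. [r4c1∈{6}] only 6 remains possible at r4c1, so r4c1=6.
Step 4. [r2c3∈{2,3,6}] across col 3, 3 lands solely at r2c3, so r2c3=3.
Step 5. [r2c2∈{6}] r2c2's peers cover all but 6. So r2c2=6.
Step 6. [r2c6∈{5}] r2c6 has the single candidate 5 ⇒ r2c6=5.
Step 7. [r6c2∈{1,5}] across row 6, 5 lands solely at r6c2 ⇒ r6c2=5.
Step 8. [r2c4∈{4}] r2c4 has the single candidate 4. So r2c4=4.
Step 9. [r1c5∈{3}] only 3 remains possible at r1c5, so r1c5=3.
Step 10. [r4c5∈{4}] nothing but 4 survives at r4c5. So r4c5=4.
Step 11. [r6c3∈{6}] r6c3 is down to just 6 ⇒ r6c3=6.
Step 12. [r5c3∈{2}] r5c3 has the single candidate 2. So r5c3=2.
Step 13. [r5c2∈{1}] r5c2 is down to just 1. So r5c2=1.
Step 14. [r4c4∈{5}] r4c4's peers cover all but 5. So r4c4=5.
Step 15. [r3c6∈{1}] r3c6's peers cover all but 1, so r3c6=1.
Step 16. [r1c1∈{1}] r1c1 has the single candidate 1. So r1c1=1.
Step 17. [r4c6∈{2}] r4c6's peers cover all but 2. So r4c6=2.
Step 18. [r1c6∈{6}] r1c6 has the single candidate 6 ⇒ r1c6=6.
Step 19. [r2c1∈{2}] only 2 remains possible at r2c1, so r2c1=2.
Step 20. [r4c2∈{3}] only 3 remains possible at r4c2, so r4c2=3.
Step 21. [r6c4∈{1}] only 1 remains possible at r6c4. So r6c4=1.

Answer: 1 4 5 2 3 6 / 2 6 3 4 1 5 / 5 2 4 3 6 1 / 6 3 1 5 4 2 / 3 1 2 6 5 4 / 4 5 6 1 2 3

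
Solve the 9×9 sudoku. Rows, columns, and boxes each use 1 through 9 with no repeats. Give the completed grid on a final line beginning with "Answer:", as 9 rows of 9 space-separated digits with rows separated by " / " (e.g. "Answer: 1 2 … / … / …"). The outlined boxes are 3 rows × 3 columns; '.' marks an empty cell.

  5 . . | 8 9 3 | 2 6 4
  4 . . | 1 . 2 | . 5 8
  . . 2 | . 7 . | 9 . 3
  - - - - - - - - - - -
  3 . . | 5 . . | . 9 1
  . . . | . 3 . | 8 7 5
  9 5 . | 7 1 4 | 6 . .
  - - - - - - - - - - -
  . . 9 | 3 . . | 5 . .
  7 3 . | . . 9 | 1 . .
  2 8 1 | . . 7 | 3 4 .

Step 1. [r2c5∈{6}] nothing but 6 survives at r2c5 ⇒ r2c5=6.
Step 2. [r5c6∈{6}] r5c6 is down to just 6 ⇒ r5c6=6.
Step 3. [r1c3∈{7}] r1c3's peers cover all but 7 ⇒ r1c3=7.
Step 4. [r5c3∈{4}] only 4 remains possible at r5c3, so r5c3=4.
Step 5. [r7c1∈{6}] r7c1 is down to just 6, so r7c1=6.
Step 6. [r6c9∈{2}] r6c9's peers cover all but 2, so r6c9=2.
Step 7. [r4c6∈{8}] r4c6 is down to just 8, so r4c6=8.
Step 8. [r4c5∈{2}] nothing but 2 survives at r4c5. So r4c5=2.
Step 9. [r1c2∈{1}] only 1 remains possible at r1c2 ⇒ r1c2=1.
Step 10. [r8c4∈{2,4,6}] 2 has one home in col 4: r8c4, so r8c4=2.
Step 11. [r8c5∈{4,5,8}] row 8 places 4 nowhere but r8c5, so r8c5=4.
Step 12. [r7c5∈{8}] nothing but 8 survives at r7c5. So r7c5=8.
Step 13. [r9c4∈{6}] r9c4 has the single candidate 6. So r9c4=6.
Step 14. [r4c3∈{6}] r4c3's peers cover all but 6 ⇒ r4c3=6.
Step 15. [r6c8∈{3}] nothing but 3 survives at r6c8, so r6c8=3.
Step 16. [r5c4∈{9}] nothing but 9 survives at r5c4 ⇒ r5c4=9.
Step 17. [r3c1∈{8}] r3c1's peers cover all but 8 ⇒ r3c1=8.
Step 18. [r7c6∈{1}] r7c6 is down to just 1 ⇒ r7c6=1.
Step 19. [r5c2∈{2}] nothing but 2 survives at r5c2 ⇒ r5c2=2.
Step 20. [r2c3∈{3}] r2c3 has the single candidate 3. So r2c3=3.
Step 21. [r3c6∈{5}] r3c6's peers cover all but 5, so r3c6=5.
Step 22. [r6c3∈{8}] nothing but 8 survives at r6c3. So r6c3=8.
Step 23. [r8c8∈{8}] nothing but 8 survives at r8c8 ⇒ r8c8=8.
Step 24. [r4c7∈{4}] r4c7 is down to just 4 ⇒ r4c7=4.
Step 25. [r2c2∈{9}] only 9 remains possible at r2c2 ⇒ r2c2=9.
Step 26. [r5c1∈{1}] nothing but 1 survives at r5c1. So r5c1=1.
Step 27. [r2c7∈{7}] only 7 remains possible at r2c7. So r2c7=7.
Step 28. [r7c8∈{2}] only 2 remains possible at r7c8 ⇒ r7c8=2.
Step 29. [r3c4∈{4}] nothing but 4 survives at r3c4 ⇒ r3c4=4.
Step 30. [r7c9∈{7}] only 7 remains possible at r7c9. So r7c9=7.
Step 31. [r3c2∈{6}] r3c2 is down to just 6, so r3c2=6.
Step 32. [r8c9∈{6}] nothing but 6 survives at r8c9 ⇒ r8c9=6.
Step 33. [r9c5∈{5}] only 5 remains possible at r9c5, so r9c5=5.
Step 34. [r4c2∈{7}] r4c2 has the single candidate 7. So r4c2=7.
Step 35. [r3c8∈{1}] r3c8 has the single candidate 1. So r3c8=1.
Step 36. [r7c2∈{4}] only 4 remains possible at r7c2 ⇒ r7c2=4.
Step 37. [r9c9∈{9}] r9c9 is down to just 9. So r9c9=9.
Step 38. [r8c3∈{5}] only 5 remains possible at r8c3, so r8c3=5.

Answer: 5 1 7 8 9 3 2 6 4 / 4 9 3 1 6 2 7 5 8 / 8 6 2 4 7 5 9 1 3 / 3 7 6 5 2 8 4 9 1 / 1 2 4 9 3 6 8 7 5 / 9 5 8 7 1 4 6 3 2 / 6 4 9 3 8 1 5 2 7 / 7 3 5 2 4 9 1 8 6 / 2 8 1 6 5 7 3 4 9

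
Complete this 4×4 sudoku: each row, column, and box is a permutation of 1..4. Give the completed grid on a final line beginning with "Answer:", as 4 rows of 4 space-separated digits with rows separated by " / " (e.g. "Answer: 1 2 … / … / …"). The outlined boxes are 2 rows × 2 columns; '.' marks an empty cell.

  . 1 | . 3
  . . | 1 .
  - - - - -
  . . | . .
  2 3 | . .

Step 1. [r3c2∈{4}] only 4 remains possible at r3c2, so r3c2=4.
Step 2. [r1c3∈{2,4}] row 1 places 2 nowhere but r1c3, so r1c3=2.
Step 3. [r4c4∈{1,4}] across row 4, 1 lands solely at r4c4 ⇒ r4c4=1.
Step 4. [r1c1∈{4}] nothing but 4 survives at r1c1 ⇒ r1c1=4.
Step 5. [r2c4∈{4}] nothing but 4 survives at r2c4. So r2c4=4.
Step 6. [r3c4∈{2}] only 2 remains possible at r3c4 ⇒ r3c4=2.
Step 7. [r3c3∈{3}] r3c3 has the single candidate 3. So r3c3=3.
Step 8. [r2c2∈{2}] only 2 remains possible at r2c2, so r2c2=2.
Step 9. [r2c1∈{3}] r2c1 is down to just 3, so r2c1=3.
Step 10. [r4c3∈{4}] r4c3 is down to just 4 ⇒ r4c3=4.
Step 11. [r3c1∈{1}] nothing but 1 survives at r3c1. So r3c1=1.

Answer: 4 1 2 3 / 3 2 1 4 / 1 4 3 2 / 2 3 4 1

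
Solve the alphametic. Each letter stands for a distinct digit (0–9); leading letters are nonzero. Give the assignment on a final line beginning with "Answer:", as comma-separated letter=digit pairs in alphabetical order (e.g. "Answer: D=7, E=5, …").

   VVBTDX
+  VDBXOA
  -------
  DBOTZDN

Step 1. [col 1: X + A ≡ N (mod 10)] several values work for X in column 1 (X + A ≡ N (mod 10), carry-in 0); try X=2, so X=2.
Step 2. [D] the sum has 7 digits but both addends have 6; that extra leading digit D is the final carry, namely 1, so D=1.
Step 3. [col 1: X + A ≡ N (mod 10)] several values work for A in column 1 (X + A ≡ N (mod 10), carry-in 0); try A=3, so A=3.
Step 4. [col 1: X + A ≡ N (mod 10)] column 1: given X=2, A=3, carry-in 0, and digits 1,2,3 already taken and all letters distinct, X+A≡N (mod 10) forces N=5. So N=5.
Step 5. [col 2: D + O ≡ D (mod 10)] column 2: given D=1, carry-in 0, and digits 1,2,3,5 already taken and all letters distinct, D+O≡D (mod 10) forces O=0 ⇒ O=0.
Step 6. [col 3: T + X ≡ Z (mod 10)] column 3 (T + X ≡ Z (mod 10), carry-in 0) doesn't pin Z yet; pick Z=6 and continue, so Z=6.
Step 7. [col 3: T + X ≡ Z (mod 10)] in column 3 we have T+X≡Z with carry-in 0; given X=2, Z=6 and digits 0,1,2,3,5,6 already taken and all letters distinct, that pins T to 4, so T=4.
Step 8. [col 4: B + B ≡ T (mod 10)] in column 4 we have B+B≡T with carry-in 0; given T=4 and digits 0,1,2,3,4,5,6 already taken and all letters distinct, that pins B to 7 ⇒ B=7.
Step 9. [col 5: V + D ≡ O (mod 10)] column 5 reads V+D+carry(1)=O with D=1, O=0; with digits 0,1,2,3,4,5,6,7 already taken and all letters distinct, the only value for V is 8 ⇒ V=8.

Answer: A=3, B=7, D=1, N=5, O=0, T=4, V=8, X=2, Z=6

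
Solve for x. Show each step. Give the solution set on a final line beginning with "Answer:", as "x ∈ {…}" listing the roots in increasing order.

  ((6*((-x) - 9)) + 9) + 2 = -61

Step 1. [((6*((-x) - 9)) + 9) + 2 = -61] subtract 2: x sits inside (… + 2). So sub: (6*((-x) - 9)) + 9 = -63.
Step 2. [(6*((-x) - 9)) + 9 = -63] the outer +9 inverts by subtracting 9. So sub: 6*((-x) - 9) = -72.
Step 3. [6*((-x) - 9) = -72] LHS = 6·(…); ÷6 both sides, so div: (-x) - 9 = -12.
Step 4. [(-x) - 9 = -12] peel the -9: add 9 from each side ⇒ sub: -x = -3.
Step 5. [-x = -3] leading − — multiply by −1, so neg: x = 3.

Answer: x ∈ {3}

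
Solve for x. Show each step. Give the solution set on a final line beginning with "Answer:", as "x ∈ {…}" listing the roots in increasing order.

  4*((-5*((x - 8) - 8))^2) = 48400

Step 1. [4*((-5*((x - 8) - 8))^2) = 48400] 4·(inner) — divide through by 4, so div: (-5*((x - 8) - 8))^2 = 12100.
Step 2. [(-5*((x - 8) - 8))^2 = 12100] 12100 ≥ 0, LHS is (·)² — take ±√. So sqrt: -5*((x - 8) - 8) = 110 or -110.
Step 3. [-5*((x - 8) - 8) = 110 or -110] leading coefficient -5: divide by -5, so div: (x - 8) - 8 = -22 or 22.
Step 4. [(x - 8) - 8 = -22 or 22] -8 is outermost — add 8 both sides ⇒ sub: x - 8 = -14 or 30.
Step 5. [x - 8 = -14 or 30] the outer -8 inverts by adding 8 ⇒ sub: x = -6 or 38.

Answer: x ∈ {-6, 38}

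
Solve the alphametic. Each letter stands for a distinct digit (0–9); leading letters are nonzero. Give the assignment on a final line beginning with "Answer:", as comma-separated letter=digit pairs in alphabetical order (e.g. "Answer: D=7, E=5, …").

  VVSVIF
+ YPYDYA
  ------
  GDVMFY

Step 1. [col 1: F + A ≡ Y (mod 10)] several values work for A in column 1 (F + A ≡ Y (mod 10), carry-in 0); try A=1. So A=1.
Step 2. [col 1: F + A ≡ Y (mod 10)] column 1 (F + A ≡ Y (mod 10), carry-in 0) doesn't pin Y yet; pick Y=5 and continue. So Y=5.
Step 3. [col 1: F + A ≡ Y (mod 10)] from column 1 (A=1, Y=5, carry-in 0, digits 1,5 already taken and all letters distinct): F must equal 4. So F=4.
Step 4. [col 2: I + Y ≡ F (mod 10)] from column 2 (Y=5, F=4, carry-in 0, digits 1,4,5 already taken and all letters distinct): I must equal 9 ⇒ I=9.
Step 5. [col 3: V + D ≡ M (mod 10)] column 3 (V + D ≡ M (mod 10), carry-in 1) doesn't pin V yet; pick V=3 and continue ⇒ V=3.
Step 6. [col 3: V + D ≡ M (mod 10)] no forcing yet in column 3 (carry-in 1); M=0 is free and consistent — try it, so M=0.
Step 7. [col 3: V + D ≡ M (mod 10)] column 3: given V=3, M=0, carry-in 1, and digits 0,1,3,4,5,9 already taken and all letters distinct, V+D≡M (mod 10) forces D=6, so D=6.
Step 8. [col 4: S + Y ≡ V (mod 10)] column 4: given Y=5, V=3, carry-in 1, and digits 0,1,3,4,5,6,9 already taken and all letters distinct, S+Y≡V (mod 10) forces S=7, so S=7.
Step 9. [col 5: V + P ≡ D (mod 10)] column 5 reads V+P+carry(1)=D with V=3, D=6; with digits 0,1,3,4,5,6,7,9 already taken and all letters distinct, the only value for P is 2 ⇒ P=2.
Step 10. [col 6: V + Y ≡ G (mod 10)] from column 6 (V=3, Y=5, carry-in 0, digits 0,1,2,3,4,5,6,7,9 already taken and all letters distinct): G must equal 8 ⇒ G=8.

Answer: A=1, D=6, F=4, G=8, I=9, M=0, P=2, S=7, V=3, Y=5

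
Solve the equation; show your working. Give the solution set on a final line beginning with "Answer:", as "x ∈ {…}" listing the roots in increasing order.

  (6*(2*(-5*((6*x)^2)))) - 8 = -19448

Step 1. [(6*(2*(-5*((6*x)^2)))) - 8 = -19448] add 8: x sits inside (… - 8). So sub: 6*(2*(-5*((6*x)^2))) = -19440.
Step 2. [6*(2*(-5*((6*x)^2))) = -19440] LHS = 6·(…); ÷6 both sides, so div: 2*(-5*((6*x)^2)) = -3240.
Step 3. [2*(-5*((6*x)^2)) = -3240] 2·(inner) — divide through by 2. So div: -5*((6*x)^2) = -1620.
Step 4. [-5*((6*x)^2) = -1620] LHS = -5·(…); ÷-5 both sides, so div: (6*x)^2 = 324.
Step 5. [(6*x)^2 = 324] √ both sides: 324 ≥ 0 gives two branches. So sqrt: 6*x = 18 or -18.
Step 6. [6*x = 18 or -18] divide by the outer 6. So div: x = 3 or -3.

Answer: x ∈ {-3, 3}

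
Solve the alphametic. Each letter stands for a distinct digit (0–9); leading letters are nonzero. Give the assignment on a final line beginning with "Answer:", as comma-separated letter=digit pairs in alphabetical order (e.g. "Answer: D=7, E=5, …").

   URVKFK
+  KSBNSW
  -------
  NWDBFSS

Step 1. [col 1: K + W ≡ S (mod 10)] several values work for K in column 1 (K + W ≡ S (mod 10), carry-in 0); try K=7, so K=7.
Step 2. [col 1: K + W ≡ S (mod 10)] no forcing yet in column 1 (carry-in 0); S=2 is free and consistent — try it, so S=2.
Step 3. [col 1: K + W ≡ S (mod 10)] from column 1 (K=7, S=2, carry-in 0, digits 2,7 already taken and all letters distinct): W must equal 5 ⇒ W=5.
Step 4. [col 2: F + S ≡ S (mod 10)] in column 2 we have F+S≡S with carry-in 1; given S=2 and digits 2,5,7 already taken and all letters distinct, that pins F to 9. So F=9.
Step 5. [col 3: K + N ≡ F (mod 10)] column 3 reads K+N+carry(1)=F with K=7, F=9; with digits 2,5,7,9 already taken and all letters distinct, the only value for N is 1. So N=1.
Step 6. [col 4: V + B ≡ B (mod 10)] column 4: given nothing yet, carry-in 0, and digits 1,2,5,7,9 already taken and all letters distinct, V+B≡B (mod 10) forces V=0. So V=0.
Step 7. [col 4: V + B ≡ B (mod 10)] several values work for B in column 4 (V + B ≡ B (mod 10), carry-in 0); try B=3, so B=3.
Step 8. [col 5: R + S ≡ D (mod 10)] D=6 is one option consistent with column 5 (R + S ≡ D (mod 10), carry-in 0) — take it ⇒ D=6.
Step 9. [col 5: R + S ≡ D (mod 10)] in column 5 we have R+S≡D with carry-in 0; given S=2, D=6 and digits 0,1,2,3,5,6,7,9 already taken and all letters distinct, that pins R to 4, so R=4.
Step 10. [col 6: U + K ≡ W (mod 10)] column 6: given K=7, W=5, carry-in 0, and digits 0,1,2,3,4,5,6,7,9 already taken and all letters distinct, U+K≡W (mod 10) forces U=8 ⇒ U=8.

Answer: B=3, D=6, F=9, K=7, N=1, R=4, S=2, U=8, V=0, W=5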